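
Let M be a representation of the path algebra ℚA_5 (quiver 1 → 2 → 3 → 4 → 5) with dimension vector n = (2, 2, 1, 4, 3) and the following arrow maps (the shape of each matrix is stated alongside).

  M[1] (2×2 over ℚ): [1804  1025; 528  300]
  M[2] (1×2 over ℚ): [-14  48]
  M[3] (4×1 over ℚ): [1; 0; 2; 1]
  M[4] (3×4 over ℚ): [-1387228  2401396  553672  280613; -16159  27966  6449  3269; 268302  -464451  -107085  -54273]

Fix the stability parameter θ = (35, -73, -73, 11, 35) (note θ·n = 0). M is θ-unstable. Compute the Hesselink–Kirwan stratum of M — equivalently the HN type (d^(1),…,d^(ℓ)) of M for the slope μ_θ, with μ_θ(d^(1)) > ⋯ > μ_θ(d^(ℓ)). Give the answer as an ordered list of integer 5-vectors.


Interval decomposition of M: I[1,1], I[1,5], I[2,2], I[4,4], I[4,5]^2.
HN type (ℓ=4): μ^(1)=35; μ^(2)=11; μ^(3)=-37; μ^(4)=-73

((1, 0, 0, 0, 3); (0, 0, 0, 4, 0); (1, 1, 1, 0, 0); (0, 1, 0, 0, 0))


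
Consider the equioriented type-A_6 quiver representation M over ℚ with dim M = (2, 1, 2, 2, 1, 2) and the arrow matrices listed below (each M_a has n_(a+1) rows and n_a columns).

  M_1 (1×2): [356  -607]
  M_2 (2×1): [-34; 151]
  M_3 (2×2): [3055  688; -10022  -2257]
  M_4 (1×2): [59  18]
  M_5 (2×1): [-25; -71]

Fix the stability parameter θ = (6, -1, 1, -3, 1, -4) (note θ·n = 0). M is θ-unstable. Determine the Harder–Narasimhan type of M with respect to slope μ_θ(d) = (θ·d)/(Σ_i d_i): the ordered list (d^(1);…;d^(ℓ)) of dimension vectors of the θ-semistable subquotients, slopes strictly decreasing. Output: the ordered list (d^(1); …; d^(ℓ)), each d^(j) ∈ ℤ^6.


Via rank(M_{q-1}∘⋯∘M_p): M ≅ I[1,1], I[1,4], I[3,6], I[6,6].
μ_θ-semistable layers: μ^(1)=6; μ^(2)=3/4; μ^(3)=-5/4; μ^(4)=-4

((1, 0, 0, 0, 0, 0); (1, 1, 1, 1, 0, 0); (0, 0, 1, 1, 1, 1); (0, 0, 0, 0, 0, 1))


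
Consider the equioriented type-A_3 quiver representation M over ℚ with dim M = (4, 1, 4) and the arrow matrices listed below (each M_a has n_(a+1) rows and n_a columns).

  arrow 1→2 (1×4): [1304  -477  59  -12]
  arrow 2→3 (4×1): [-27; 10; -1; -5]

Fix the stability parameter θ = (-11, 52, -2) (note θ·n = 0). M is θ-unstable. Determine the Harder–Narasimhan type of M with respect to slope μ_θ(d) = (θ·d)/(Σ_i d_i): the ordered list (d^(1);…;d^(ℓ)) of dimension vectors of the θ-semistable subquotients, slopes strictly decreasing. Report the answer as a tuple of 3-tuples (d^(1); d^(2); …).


Barcode: M ≅ I[1,1]^3, I[1,3], I[3,3]^3. HN layers by μ_θ (3 steps, strictly decreasing):
  μ^(1)=25; μ^(2)=-2; μ^(3)=-11

((0, 1, 1); (0, 0, 3); (4, 0, 0))


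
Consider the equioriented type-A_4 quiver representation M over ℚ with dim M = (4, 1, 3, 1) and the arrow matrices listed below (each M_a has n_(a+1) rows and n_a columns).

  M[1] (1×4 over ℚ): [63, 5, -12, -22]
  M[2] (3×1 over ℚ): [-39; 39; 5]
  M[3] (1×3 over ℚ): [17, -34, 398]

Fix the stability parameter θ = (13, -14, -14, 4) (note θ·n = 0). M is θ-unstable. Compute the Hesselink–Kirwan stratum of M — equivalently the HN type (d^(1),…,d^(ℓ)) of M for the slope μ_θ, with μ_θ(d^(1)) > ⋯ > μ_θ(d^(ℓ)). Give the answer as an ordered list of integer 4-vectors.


Barcode: M ≅ I[1,1]^3, I[1,4], I[3,3]^2. HN layers by μ_θ (4 steps, strictly decreasing):
  μ^(1)=13; μ^(2)=4; μ^(3)=-5; μ^(4)=-14

((3, 0, 0, 0); (0, 0, 0, 1); (1, 1, 1, 0); (0, 0, 2, 0))


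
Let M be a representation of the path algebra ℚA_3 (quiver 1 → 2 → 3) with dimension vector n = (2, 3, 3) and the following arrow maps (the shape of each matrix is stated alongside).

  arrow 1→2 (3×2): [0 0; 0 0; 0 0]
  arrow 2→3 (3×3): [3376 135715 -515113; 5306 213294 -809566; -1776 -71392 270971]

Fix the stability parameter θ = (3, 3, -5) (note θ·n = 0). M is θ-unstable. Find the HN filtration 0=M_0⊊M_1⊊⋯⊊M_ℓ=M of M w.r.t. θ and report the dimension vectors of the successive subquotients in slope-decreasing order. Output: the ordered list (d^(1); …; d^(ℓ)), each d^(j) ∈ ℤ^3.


Via rank(M_{q-1}∘⋯∘M_p): M ≅ I[1,1]^2, I[2,3]^3.
μ_θ-semistable layers: μ^(1)=3; μ^(2)=-1

((2, 0, 0); (0, 3, 3))


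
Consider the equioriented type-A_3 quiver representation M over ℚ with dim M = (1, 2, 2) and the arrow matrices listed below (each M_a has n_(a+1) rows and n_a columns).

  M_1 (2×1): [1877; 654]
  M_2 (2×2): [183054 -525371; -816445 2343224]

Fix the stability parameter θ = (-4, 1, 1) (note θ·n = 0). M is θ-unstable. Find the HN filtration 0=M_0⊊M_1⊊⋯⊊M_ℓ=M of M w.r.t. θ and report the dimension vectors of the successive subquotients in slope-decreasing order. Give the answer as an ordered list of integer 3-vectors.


Interval decomposition of M: I[1,3], I[2,3].
HN type (ℓ=2): μ^(1)=1; μ^(2)=-4

((0, 2, 2); (1, 0, 0))


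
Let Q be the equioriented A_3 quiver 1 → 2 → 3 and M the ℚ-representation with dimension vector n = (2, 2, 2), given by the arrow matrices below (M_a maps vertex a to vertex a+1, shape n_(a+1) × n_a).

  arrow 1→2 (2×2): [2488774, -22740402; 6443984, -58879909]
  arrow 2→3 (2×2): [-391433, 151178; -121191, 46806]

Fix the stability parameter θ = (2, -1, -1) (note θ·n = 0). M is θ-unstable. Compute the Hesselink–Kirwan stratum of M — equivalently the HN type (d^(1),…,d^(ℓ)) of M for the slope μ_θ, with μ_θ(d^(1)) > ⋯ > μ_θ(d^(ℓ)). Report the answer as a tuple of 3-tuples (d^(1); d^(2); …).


Barcode: M ≅ I[1,2], I[1,3], I[3,3]. HN layers by μ_θ (3 steps, strictly decreasing):
  μ^(1)=1/2; μ^(2)=0; μ^(3)=-1

((1, 1, 0); (1, 1, 1); (0, 0, 1))


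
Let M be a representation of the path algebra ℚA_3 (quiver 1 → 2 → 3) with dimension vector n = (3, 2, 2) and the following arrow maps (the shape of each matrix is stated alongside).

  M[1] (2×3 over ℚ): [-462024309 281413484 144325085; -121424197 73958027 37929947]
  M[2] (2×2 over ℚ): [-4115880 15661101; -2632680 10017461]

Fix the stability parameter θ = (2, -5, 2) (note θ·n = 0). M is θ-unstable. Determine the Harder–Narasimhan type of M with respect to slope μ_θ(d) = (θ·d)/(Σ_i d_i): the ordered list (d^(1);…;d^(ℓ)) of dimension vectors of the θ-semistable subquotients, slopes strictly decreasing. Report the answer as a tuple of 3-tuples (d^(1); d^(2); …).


Interval decomposition of M: I[1,1], I[1,2], I[1,3], I[3,3].
HN type (ℓ=2): μ^(1)=2; μ^(2)=-3/2

((1, 0, 2); (2, 2, 0))


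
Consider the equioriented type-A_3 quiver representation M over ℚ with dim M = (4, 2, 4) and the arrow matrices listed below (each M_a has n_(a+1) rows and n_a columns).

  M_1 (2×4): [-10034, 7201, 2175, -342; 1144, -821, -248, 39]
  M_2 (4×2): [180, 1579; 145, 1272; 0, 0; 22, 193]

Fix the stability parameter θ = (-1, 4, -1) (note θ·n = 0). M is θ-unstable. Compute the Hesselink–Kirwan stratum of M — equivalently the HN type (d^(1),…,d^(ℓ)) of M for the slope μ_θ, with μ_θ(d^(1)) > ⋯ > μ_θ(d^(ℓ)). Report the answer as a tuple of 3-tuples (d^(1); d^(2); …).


Via rank(M_{q-1}∘⋯∘M_p): M ≅ I[1,1]^2, I[1,3]^2, I[3,3]^2.
μ_θ-semistable layers: μ^(1)=3/2; μ^(2)=-1

((0, 2, 2); (4, 0, 2))


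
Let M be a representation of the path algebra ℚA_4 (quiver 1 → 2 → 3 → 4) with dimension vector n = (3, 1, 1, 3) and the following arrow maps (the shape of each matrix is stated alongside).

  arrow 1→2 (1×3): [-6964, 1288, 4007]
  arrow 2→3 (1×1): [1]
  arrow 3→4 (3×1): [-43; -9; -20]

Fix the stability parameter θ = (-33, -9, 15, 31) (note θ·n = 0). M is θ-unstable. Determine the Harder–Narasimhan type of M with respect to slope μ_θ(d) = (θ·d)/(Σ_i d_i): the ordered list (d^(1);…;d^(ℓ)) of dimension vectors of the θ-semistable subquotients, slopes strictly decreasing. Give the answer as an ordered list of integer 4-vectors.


Barcode: M ≅ I[1,1]^2, I[1,4], I[4,4]^2. HN layers by μ_θ (4 steps, strictly decreasing):
  μ^(1)=31; μ^(2)=15; μ^(3)=-9; μ^(4)=-33

((0, 0, 0, 3); (0, 0, 1, 0); (0, 1, 0, 0); (3, 0, 0, 0))


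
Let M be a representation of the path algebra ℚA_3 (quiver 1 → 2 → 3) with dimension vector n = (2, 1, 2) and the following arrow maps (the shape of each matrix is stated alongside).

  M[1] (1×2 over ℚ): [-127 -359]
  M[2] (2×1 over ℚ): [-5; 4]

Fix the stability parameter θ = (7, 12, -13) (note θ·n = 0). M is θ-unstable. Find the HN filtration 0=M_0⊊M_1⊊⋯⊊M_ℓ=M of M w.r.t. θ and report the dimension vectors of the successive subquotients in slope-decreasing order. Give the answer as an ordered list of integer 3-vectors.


Barcode: M ≅ I[1,1], I[1,3], I[3,3]. HN layers by μ_θ (3 steps, strictly decreasing):
  μ^(1)=7; μ^(2)=2; μ^(3)=-13

((1, 0, 0); (1, 1, 1); (0, 0, 1))


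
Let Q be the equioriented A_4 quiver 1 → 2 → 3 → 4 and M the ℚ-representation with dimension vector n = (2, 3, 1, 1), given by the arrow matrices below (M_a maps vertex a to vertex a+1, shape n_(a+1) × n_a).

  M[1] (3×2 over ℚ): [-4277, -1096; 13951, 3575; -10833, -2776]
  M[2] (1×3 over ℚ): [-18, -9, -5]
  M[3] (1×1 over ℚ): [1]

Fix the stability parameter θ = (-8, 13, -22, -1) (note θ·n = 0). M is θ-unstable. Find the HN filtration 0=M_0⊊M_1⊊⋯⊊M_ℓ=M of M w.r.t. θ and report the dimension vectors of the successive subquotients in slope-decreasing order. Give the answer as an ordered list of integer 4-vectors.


Via rank(M_{q-1}∘⋯∘M_p): M ≅ I[1,2], I[1,4], I[2,2].
μ_θ-semistable layers: μ^(1)=13; μ^(2)=-1; μ^(3)=-9/2; μ^(4)=-8

((0, 2, 0, 0); (0, 0, 0, 1); (0, 1, 1, 0); (2, 0, 0, 0))


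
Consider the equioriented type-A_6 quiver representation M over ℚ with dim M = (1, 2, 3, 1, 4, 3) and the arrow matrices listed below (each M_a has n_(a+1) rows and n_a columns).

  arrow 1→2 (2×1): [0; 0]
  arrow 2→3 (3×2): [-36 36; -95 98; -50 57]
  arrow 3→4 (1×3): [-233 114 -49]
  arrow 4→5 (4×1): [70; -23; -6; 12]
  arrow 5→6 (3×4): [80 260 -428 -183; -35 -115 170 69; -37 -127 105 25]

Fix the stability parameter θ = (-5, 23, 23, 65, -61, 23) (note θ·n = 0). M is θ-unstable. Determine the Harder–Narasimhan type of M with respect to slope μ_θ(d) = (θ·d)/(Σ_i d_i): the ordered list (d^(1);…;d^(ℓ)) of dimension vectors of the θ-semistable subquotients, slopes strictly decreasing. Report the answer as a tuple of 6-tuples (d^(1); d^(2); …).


Interval decomposition of M: I[1,1], I[2,3], I[2,6], I[3,3], I[5,5], I[5,6]^2.
HN type (ℓ=4): μ^(1)=23; μ^(2)=25/2; μ^(3)=-5; μ^(4)=-61

((0, 1, 2, 0, 0, 3); (0, 1, 1, 1, 1, 0); (1, 0, 0, 0, 0, 0); (0, 0, 0, 0, 3, 0))


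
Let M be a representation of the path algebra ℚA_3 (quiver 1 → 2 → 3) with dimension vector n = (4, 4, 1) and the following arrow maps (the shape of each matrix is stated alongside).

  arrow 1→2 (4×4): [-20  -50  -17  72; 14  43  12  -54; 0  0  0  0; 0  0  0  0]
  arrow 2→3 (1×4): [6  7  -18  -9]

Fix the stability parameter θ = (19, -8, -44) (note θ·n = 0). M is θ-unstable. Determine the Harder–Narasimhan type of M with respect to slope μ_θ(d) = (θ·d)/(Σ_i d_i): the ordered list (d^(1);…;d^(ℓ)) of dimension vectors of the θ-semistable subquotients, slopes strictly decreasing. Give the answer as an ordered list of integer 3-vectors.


Via rank(M_{q-1}∘⋯∘M_p): M ≅ I[1,1]^2, I[1,2], I[1,3], I[2,2]^2.
μ_θ-semistable layers: μ^(1)=19; μ^(2)=11/2; μ^(3)=-8; μ^(4)=-11

((2, 0, 0); (1, 1, 0); (0, 2, 0); (1, 1, 1))


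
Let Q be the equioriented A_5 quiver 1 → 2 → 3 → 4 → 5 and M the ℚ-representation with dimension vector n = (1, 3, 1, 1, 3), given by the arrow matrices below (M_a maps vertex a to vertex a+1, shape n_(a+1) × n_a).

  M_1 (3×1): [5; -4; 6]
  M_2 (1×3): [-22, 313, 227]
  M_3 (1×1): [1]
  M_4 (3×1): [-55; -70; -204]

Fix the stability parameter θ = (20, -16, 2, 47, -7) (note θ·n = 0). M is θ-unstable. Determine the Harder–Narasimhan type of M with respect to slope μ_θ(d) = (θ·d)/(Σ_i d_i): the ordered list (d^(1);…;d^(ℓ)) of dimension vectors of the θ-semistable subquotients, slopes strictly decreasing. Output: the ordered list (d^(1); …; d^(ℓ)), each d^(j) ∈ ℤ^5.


Via rank(M_{q-1}∘⋯∘M_p): M ≅ I[1,2], I[2,2], I[2,5], I[5,5]^2.
μ_θ-semistable layers: μ^(1)=20; μ^(2)=2; μ^(3)=-7; μ^(4)=-16

((0, 0, 0, 1, 1); (1, 1, 1, 0, 0); (0, 0, 0, 0, 2); (0, 2, 0, 0, 0))


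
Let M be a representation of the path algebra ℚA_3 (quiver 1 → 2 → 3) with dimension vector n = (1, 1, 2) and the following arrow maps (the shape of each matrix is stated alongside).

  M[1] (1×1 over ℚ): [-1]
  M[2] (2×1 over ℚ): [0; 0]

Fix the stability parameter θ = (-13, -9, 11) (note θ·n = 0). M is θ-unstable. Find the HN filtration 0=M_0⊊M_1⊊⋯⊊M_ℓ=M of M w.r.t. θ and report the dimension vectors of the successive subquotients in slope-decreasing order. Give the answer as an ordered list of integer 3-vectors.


Interval decomposition of M: I[1,2], I[3,3]^2.
HN type (ℓ=3): μ^(1)=11; μ^(2)=-9; μ^(3)=-13

((0, 0, 2); (0, 1, 0); (1, 0, 0))


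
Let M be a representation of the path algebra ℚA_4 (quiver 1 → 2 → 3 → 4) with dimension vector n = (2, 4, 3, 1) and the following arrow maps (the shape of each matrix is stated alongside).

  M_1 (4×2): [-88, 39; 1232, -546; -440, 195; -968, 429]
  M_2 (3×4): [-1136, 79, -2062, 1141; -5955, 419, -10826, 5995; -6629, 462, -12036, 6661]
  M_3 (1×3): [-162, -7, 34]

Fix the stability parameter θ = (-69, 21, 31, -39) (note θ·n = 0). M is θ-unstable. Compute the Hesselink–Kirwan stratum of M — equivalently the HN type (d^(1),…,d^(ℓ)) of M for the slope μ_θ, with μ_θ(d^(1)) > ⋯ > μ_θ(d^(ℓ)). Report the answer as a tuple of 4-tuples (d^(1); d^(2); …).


Barcode: M ≅ I[1,1], I[1,3], I[2,2], I[2,3], I[2,4]. HN layers by μ_θ (4 steps, strictly decreasing):
  μ^(1)=31; μ^(2)=21; μ^(3)=13/3; μ^(4)=-69

((0, 0, 2, 0); (0, 3, 0, 0); (0, 1, 1, 1); (2, 0, 0, 0))


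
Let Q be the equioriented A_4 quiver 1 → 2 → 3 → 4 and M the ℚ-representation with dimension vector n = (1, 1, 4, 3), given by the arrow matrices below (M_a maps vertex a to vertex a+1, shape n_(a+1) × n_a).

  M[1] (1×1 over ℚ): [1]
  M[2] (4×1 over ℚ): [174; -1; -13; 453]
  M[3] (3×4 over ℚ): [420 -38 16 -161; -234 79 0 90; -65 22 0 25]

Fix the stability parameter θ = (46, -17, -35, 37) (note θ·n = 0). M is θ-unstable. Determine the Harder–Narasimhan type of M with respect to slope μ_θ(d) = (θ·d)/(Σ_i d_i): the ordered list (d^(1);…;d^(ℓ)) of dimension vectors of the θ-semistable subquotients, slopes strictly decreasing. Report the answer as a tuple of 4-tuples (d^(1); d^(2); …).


Barcode: M ≅ I[1,4], I[3,3], I[3,4]^2. HN layers by μ_θ (3 steps, strictly decreasing):
  μ^(1)=37; μ^(2)=-2; μ^(3)=-35

((0, 0, 0, 3); (1, 1, 1, 0); (0, 0, 3, 0))


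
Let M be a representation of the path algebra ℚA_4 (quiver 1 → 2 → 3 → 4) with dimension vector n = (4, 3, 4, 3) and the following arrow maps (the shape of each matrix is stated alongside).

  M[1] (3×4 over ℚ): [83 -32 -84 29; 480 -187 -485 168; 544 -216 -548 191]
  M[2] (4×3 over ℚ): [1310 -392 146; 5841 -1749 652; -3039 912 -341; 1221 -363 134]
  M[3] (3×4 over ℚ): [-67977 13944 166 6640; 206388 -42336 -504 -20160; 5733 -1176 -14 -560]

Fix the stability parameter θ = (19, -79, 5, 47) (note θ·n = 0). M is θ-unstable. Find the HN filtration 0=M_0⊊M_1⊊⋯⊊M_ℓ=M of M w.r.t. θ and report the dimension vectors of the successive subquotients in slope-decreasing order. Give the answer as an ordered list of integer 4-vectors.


Via rank(M_{q-1}∘⋯∘M_p): M ≅ I[1,1], I[1,2], I[1,3]^2, I[3,3], I[3,4], I[4,4]^2.
μ_θ-semistable layers: μ^(1)=47; μ^(2)=19; μ^(3)=5; μ^(4)=-30

((0, 0, 0, 3); (1, 0, 0, 0); (0, 0, 4, 0); (3, 3, 0, 0))


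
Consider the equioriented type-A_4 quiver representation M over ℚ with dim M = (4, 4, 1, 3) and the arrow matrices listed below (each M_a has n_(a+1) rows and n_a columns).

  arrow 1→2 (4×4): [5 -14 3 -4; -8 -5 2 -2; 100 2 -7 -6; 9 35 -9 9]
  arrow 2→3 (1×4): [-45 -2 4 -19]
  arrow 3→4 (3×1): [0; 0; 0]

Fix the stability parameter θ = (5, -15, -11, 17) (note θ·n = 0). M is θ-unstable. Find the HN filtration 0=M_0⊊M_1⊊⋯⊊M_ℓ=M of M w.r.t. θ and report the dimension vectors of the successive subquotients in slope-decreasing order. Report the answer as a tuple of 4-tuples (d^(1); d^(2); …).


Via rank(M_{q-1}∘⋯∘M_p): M ≅ I[1,2]^3, I[1,3], I[4,4]^3.
μ_θ-semistable layers: μ^(1)=17; μ^(2)=-5; μ^(3)=-7

((0, 0, 0, 3); (3, 3, 0, 0); (1, 1, 1, 0))


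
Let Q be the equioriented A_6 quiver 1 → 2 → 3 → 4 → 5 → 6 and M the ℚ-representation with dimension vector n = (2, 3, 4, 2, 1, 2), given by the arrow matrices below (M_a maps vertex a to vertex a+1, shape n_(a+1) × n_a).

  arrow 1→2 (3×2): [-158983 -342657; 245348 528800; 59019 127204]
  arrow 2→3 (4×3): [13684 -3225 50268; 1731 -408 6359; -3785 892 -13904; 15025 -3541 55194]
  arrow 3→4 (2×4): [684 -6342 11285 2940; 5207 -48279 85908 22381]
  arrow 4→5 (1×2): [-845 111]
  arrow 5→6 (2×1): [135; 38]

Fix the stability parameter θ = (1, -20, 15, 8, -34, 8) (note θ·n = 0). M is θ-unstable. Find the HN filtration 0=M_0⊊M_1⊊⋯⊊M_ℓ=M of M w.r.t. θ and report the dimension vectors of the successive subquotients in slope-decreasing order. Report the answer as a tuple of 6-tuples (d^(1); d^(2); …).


Barcode: M ≅ I[1,4], I[1,6], I[2,3], I[3,3], I[6,6]. HN layers by μ_θ (6 steps, strictly decreasing):
  μ^(1)=15; μ^(2)=23/2; μ^(3)=8; μ^(4)=-11/3; μ^(5)=-19/2; μ^(6)=-20

((0, 0, 2, 0, 0, 0); (0, 0, 1, 1, 0, 0); (0, 0, 0, 0, 0, 2); (0, 0, 1, 1, 1, 0); (2, 2, 0, 0, 0, 0); (0, 1, 0, 0, 0, 0))


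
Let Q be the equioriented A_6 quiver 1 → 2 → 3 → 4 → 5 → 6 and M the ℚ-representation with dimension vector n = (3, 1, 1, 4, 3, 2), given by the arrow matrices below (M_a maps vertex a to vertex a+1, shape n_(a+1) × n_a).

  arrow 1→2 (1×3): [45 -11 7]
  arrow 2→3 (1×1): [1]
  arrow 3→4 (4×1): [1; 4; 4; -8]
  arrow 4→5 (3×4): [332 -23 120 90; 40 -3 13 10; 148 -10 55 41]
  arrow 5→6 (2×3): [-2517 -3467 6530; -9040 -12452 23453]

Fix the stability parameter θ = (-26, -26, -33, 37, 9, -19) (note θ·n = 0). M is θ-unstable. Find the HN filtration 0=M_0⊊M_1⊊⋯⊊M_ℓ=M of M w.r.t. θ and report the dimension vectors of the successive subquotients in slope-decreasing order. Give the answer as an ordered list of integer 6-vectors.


Via rank(M_{q-1}∘⋯∘M_p): M ≅ I[1,1]^2, I[1,4], I[4,5], I[4,6]^2.
μ_θ-semistable layers: μ^(1)=37; μ^(2)=23; μ^(3)=9; μ^(4)=-26; μ^(5)=-85/3

((0, 0, 0, 1, 0, 0); (0, 0, 0, 1, 1, 0); (0, 0, 0, 2, 2, 2); (2, 0, 0, 0, 0, 0); (1, 1, 1, 0, 0, 0))


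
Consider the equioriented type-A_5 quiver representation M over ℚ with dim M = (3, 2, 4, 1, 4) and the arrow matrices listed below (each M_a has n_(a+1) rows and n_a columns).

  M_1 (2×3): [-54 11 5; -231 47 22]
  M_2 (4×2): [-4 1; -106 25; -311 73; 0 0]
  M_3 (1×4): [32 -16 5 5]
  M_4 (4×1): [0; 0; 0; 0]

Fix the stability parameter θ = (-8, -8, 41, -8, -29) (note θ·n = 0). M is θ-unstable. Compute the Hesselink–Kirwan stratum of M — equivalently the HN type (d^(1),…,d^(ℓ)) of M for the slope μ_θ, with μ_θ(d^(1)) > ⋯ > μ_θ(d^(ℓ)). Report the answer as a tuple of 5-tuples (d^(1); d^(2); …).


Barcode: M ≅ I[1,1], I[1,3], I[1,4], I[3,3]^2, I[5,5]^4. HN layers by μ_θ (4 steps, strictly decreasing):
  μ^(1)=41; μ^(2)=33/2; μ^(3)=-8; μ^(4)=-29

((0, 0, 3, 0, 0); (0, 0, 1, 1, 0); (3, 2, 0, 0, 0); (0, 0, 0, 0, 4))


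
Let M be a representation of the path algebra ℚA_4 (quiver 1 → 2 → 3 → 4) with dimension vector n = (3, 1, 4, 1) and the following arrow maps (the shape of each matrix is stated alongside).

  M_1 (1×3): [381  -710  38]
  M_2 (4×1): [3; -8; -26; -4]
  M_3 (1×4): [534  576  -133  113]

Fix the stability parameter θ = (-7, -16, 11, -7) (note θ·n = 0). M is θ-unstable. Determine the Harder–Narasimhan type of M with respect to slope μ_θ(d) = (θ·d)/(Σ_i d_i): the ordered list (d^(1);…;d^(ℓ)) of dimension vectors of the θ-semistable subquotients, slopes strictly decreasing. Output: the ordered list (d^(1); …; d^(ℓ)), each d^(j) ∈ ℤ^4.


Barcode: M ≅ I[1,1]^2, I[1,3], I[3,3]^2, I[3,4]. HN layers by μ_θ (4 steps, strictly decreasing):
  μ^(1)=11; μ^(2)=2; μ^(3)=-7; μ^(4)=-23/2

((0, 0, 3, 0); (0, 0, 1, 1); (2, 0, 0, 0); (1, 1, 0, 0))


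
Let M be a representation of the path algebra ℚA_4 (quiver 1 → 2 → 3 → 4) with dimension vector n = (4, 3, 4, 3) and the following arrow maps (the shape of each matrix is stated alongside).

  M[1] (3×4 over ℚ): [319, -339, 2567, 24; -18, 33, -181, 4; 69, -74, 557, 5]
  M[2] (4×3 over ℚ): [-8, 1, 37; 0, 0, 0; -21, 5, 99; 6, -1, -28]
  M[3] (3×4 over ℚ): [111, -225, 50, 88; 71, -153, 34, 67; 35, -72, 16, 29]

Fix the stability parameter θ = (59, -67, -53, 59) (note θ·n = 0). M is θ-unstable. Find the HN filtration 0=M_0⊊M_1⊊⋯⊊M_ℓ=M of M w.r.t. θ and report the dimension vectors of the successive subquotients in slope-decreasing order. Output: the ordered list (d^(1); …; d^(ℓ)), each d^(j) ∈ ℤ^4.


Via rank(M_{q-1}∘⋯∘M_p): M ≅ I[1,1], I[1,4]^3, I[3,3].
μ_θ-semistable layers: μ^(1)=59; μ^(2)=-61/3; μ^(3)=-53

((1, 0, 0, 3); (3, 3, 3, 0); (0, 0, 1, 0))


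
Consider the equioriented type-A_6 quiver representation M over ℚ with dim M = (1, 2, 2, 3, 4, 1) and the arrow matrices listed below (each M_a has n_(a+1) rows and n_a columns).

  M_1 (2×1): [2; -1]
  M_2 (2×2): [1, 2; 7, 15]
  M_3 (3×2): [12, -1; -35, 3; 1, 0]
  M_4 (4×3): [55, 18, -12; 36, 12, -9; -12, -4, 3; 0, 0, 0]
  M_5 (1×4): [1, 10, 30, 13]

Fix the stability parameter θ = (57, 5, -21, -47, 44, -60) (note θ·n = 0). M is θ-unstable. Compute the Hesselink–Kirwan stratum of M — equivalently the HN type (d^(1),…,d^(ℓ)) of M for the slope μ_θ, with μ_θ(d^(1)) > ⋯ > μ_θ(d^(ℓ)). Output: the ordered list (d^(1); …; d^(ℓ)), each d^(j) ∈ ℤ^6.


Barcode: M ≅ I[1,6], I[2,5], I[4,4], I[5,5]^2. HN layers by μ_θ (4 steps, strictly decreasing):
  μ^(1)=44; μ^(2)=-11/3; μ^(3)=-21; μ^(4)=-47

((0, 0, 0, 0, 3, 0); (1, 1, 1, 1, 1, 1); (0, 1, 1, 1, 0, 0); (0, 0, 0, 1, 0, 0))


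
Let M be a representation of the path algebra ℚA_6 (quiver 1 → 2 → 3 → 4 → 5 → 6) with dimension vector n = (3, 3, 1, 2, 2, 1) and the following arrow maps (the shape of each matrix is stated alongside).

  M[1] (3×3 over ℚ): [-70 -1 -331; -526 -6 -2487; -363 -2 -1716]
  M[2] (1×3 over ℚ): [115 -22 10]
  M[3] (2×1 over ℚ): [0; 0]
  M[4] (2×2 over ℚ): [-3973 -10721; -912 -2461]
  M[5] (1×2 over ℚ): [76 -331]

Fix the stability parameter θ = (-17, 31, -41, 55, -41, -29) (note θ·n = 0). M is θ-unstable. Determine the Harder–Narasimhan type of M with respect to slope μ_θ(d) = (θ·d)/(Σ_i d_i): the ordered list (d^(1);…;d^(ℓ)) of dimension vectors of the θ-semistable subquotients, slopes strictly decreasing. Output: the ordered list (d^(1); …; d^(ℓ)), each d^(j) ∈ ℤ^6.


Barcode: M ≅ I[1,2]^2, I[1,3], I[4,5], I[4,6]. HN layers by μ_θ (4 steps, strictly decreasing):
  μ^(1)=31; μ^(2)=7; μ^(3)=-5; μ^(4)=-17

((0, 2, 0, 0, 0, 0); (0, 0, 0, 1, 1, 0); (0, 1, 1, 1, 1, 1); (3, 0, 0, 0, 0, 0))


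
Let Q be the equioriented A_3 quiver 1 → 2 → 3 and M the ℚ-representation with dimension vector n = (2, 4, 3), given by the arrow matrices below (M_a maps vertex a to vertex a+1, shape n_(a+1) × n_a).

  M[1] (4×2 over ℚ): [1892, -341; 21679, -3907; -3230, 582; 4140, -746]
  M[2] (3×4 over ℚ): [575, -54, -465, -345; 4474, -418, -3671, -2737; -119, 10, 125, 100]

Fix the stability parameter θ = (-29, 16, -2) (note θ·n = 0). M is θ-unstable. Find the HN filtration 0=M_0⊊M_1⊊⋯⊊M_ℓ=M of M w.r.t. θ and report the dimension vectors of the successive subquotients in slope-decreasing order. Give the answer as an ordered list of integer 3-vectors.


Via rank(M_{q-1}∘⋯∘M_p): M ≅ I[1,2], I[1,3], I[2,3]^2.
μ_θ-semistable layers: μ^(1)=16; μ^(2)=7; μ^(3)=-29

((0, 1, 0); (0, 3, 3); (2, 0, 0))


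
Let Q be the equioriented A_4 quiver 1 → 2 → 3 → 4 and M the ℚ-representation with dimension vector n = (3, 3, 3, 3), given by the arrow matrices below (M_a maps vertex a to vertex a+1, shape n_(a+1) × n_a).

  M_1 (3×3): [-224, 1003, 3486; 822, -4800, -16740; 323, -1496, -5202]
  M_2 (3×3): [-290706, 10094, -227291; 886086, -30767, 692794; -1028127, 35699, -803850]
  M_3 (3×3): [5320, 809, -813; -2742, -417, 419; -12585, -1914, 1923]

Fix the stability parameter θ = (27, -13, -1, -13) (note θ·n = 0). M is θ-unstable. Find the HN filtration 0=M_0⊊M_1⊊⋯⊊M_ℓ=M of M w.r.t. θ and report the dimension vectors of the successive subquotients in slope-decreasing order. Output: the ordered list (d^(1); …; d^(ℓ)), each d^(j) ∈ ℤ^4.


Interval decomposition of M: I[1,1], I[1,4]^2, I[2,3], I[4,4].
HN type (ℓ=4): μ^(1)=27; μ^(2)=0; μ^(3)=-1; μ^(4)=-13

((1, 0, 0, 0); (2, 2, 2, 2); (0, 0, 1, 0); (0, 1, 0, 1))


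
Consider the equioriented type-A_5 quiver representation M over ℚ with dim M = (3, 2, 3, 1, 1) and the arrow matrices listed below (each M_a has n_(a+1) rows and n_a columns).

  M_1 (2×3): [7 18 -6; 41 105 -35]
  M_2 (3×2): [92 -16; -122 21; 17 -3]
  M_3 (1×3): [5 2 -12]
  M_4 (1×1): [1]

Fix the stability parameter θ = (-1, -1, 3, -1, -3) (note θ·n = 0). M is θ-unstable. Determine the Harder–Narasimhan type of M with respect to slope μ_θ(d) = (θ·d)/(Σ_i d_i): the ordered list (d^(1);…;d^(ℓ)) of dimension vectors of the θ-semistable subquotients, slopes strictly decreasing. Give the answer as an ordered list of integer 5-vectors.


Interval decomposition of M: I[1,1], I[1,3], I[1,5], I[3,3].
HN type (ℓ=3): μ^(1)=3; μ^(2)=-1/3; μ^(3)=-1

((0, 0, 2, 0, 0); (0, 0, 1, 1, 1); (3, 2, 0, 0, 0))


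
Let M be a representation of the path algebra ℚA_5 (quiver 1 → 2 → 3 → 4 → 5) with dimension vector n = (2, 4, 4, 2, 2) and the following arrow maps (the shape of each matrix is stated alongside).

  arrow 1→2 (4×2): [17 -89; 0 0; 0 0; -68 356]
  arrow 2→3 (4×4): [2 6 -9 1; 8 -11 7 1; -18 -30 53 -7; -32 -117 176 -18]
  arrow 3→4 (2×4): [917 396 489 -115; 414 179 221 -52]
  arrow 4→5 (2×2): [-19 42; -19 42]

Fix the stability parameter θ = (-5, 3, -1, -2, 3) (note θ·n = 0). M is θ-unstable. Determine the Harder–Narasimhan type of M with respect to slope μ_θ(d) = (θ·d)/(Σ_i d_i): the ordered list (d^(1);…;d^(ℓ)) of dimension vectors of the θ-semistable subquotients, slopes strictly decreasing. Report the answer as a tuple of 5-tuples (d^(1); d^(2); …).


Via rank(M_{q-1}∘⋯∘M_p): M ≅ I[1,1], I[1,5], I[2,3]^2, I[2,4], I[5,5].
μ_θ-semistable layers: μ^(1)=3; μ^(2)=1; μ^(3)=0; μ^(4)=-5

((0, 0, 0, 0, 2); (0, 2, 2, 0, 0); (0, 2, 2, 2, 0); (2, 0, 0, 0, 0))


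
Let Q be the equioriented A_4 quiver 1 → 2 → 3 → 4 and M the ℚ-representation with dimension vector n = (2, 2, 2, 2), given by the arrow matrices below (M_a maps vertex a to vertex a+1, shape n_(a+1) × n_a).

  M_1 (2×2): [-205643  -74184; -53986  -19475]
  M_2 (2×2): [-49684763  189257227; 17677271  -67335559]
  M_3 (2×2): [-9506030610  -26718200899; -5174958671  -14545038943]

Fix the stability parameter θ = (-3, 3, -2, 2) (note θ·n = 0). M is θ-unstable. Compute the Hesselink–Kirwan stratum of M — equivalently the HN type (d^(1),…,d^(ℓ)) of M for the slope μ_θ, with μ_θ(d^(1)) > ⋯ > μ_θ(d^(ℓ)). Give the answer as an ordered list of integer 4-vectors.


Interval decomposition of M: I[1,2], I[1,4], I[3,4].
HN type (ℓ=5): μ^(1)=3; μ^(2)=2; μ^(3)=1/2; μ^(4)=-2; μ^(5)=-3

((0, 1, 0, 0); (0, 0, 0, 2); (0, 1, 1, 0); (0, 0, 1, 0); (2, 0, 0, 0))


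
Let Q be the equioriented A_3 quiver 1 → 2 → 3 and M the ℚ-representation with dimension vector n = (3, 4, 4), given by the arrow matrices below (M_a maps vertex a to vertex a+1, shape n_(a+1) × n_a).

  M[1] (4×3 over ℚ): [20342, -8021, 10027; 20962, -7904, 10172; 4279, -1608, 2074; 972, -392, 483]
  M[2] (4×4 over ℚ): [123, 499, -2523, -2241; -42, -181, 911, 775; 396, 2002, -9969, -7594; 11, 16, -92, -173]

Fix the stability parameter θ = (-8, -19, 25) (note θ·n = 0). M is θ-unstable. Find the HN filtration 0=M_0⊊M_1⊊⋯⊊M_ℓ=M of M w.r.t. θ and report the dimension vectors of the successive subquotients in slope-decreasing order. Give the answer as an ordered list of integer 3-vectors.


Interval decomposition of M: I[1,3]^3, I[2,3].
HN type (ℓ=3): μ^(1)=25; μ^(2)=-27/2; μ^(3)=-19

((0, 0, 4); (3, 3, 0); (0, 1, 0))


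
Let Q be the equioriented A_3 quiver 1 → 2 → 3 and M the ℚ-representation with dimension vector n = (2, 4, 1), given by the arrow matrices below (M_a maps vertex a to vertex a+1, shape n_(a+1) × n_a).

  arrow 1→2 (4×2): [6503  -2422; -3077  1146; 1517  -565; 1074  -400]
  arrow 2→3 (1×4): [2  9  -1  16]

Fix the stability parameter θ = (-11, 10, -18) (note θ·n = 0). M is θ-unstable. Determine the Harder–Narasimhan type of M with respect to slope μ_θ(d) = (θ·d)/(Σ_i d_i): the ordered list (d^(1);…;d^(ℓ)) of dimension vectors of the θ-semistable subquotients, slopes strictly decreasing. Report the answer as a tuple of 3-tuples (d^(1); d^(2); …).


Barcode: M ≅ I[1,2], I[1,3], I[2,2]^2. HN layers by μ_θ (3 steps, strictly decreasing):
  μ^(1)=10; μ^(2)=-4; μ^(3)=-11

((0, 3, 0); (0, 1, 1); (2, 0, 0))


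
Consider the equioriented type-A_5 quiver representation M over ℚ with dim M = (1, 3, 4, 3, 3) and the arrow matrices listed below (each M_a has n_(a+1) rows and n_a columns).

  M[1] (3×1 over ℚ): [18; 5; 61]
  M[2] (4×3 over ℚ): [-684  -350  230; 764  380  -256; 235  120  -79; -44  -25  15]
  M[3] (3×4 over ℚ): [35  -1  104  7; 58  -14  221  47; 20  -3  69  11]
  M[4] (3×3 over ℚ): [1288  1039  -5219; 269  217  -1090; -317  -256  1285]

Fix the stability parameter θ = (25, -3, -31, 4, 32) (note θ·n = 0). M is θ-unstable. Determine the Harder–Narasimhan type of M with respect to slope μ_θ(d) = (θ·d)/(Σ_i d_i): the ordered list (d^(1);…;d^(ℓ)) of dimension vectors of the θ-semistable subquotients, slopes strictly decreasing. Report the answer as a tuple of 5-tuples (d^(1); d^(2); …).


Interval decomposition of M: I[1,5], I[2,2], I[2,4], I[3,3], I[3,5], I[5,5].
HN type (ℓ=5): μ^(1)=32; μ^(2)=4; μ^(3)=-3; μ^(4)=-17; μ^(5)=-31

((0, 0, 0, 0, 3); (0, 0, 0, 3, 0); (1, 2, 1, 0, 0); (0, 1, 1, 0, 0); (0, 0, 2, 0, 0))


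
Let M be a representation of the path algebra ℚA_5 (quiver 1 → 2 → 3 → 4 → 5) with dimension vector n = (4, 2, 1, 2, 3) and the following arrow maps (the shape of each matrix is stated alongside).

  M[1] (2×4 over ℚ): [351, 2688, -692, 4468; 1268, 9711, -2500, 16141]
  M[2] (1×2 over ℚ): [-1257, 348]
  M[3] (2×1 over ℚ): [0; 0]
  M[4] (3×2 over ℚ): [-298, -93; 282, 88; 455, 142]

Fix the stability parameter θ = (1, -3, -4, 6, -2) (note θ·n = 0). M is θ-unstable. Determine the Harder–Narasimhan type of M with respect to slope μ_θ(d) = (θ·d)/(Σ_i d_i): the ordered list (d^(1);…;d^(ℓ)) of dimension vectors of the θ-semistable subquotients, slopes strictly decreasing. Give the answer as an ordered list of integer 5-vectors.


Via rank(M_{q-1}∘⋯∘M_p): M ≅ I[1,1]^2, I[1,2], I[1,3], I[4,5]^2, I[5,5].
μ_θ-semistable layers: μ^(1)=2; μ^(2)=1; μ^(3)=-1; μ^(4)=-2

((0, 0, 0, 2, 2); (2, 0, 0, 0, 0); (1, 1, 0, 0, 0); (1, 1, 1, 0, 1))


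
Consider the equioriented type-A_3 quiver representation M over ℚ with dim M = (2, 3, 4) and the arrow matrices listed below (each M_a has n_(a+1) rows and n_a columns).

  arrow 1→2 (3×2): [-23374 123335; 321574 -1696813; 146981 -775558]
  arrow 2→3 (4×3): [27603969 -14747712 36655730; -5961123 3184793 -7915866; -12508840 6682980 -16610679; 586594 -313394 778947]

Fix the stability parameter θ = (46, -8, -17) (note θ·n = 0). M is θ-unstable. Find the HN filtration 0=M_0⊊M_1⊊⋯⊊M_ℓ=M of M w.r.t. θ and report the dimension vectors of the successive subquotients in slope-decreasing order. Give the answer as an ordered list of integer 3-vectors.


Via rank(M_{q-1}∘⋯∘M_p): M ≅ I[1,3]^2, I[2,3], I[3,3].
μ_θ-semistable layers: μ^(1)=7; μ^(2)=-25/2; μ^(3)=-17

((2, 2, 2); (0, 1, 1); (0, 0, 1))


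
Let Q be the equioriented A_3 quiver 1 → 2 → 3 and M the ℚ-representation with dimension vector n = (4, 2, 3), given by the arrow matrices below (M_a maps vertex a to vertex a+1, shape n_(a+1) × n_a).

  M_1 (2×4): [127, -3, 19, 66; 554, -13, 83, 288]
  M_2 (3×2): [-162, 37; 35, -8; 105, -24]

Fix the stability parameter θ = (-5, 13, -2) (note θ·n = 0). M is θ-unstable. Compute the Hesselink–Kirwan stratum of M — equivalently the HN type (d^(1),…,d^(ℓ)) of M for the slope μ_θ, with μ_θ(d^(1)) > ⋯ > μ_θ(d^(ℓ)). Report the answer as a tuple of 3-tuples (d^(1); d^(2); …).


Barcode: M ≅ I[1,1]^2, I[1,3]^2, I[3,3]. HN layers by μ_θ (3 steps, strictly decreasing):
  μ^(1)=11/2; μ^(2)=-2; μ^(3)=-5

((0, 2, 2); (0, 0, 1); (4, 0, 0))


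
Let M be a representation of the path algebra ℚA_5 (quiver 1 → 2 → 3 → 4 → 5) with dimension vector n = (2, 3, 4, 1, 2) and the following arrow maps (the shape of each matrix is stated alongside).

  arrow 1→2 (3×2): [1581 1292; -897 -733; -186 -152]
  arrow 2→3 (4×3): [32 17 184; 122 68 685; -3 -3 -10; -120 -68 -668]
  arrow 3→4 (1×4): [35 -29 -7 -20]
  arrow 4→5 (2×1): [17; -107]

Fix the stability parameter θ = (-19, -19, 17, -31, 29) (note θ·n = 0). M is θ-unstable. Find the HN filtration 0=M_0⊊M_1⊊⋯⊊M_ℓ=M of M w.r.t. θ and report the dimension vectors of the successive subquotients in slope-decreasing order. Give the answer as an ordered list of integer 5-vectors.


Barcode: M ≅ I[1,3], I[1,5], I[2,3], I[3,3], I[5,5]. HN layers by μ_θ (4 steps, strictly decreasing):
  μ^(1)=29; μ^(2)=17; μ^(3)=-7; μ^(4)=-19

((0, 0, 0, 0, 2); (0, 0, 3, 0, 0); (0, 0, 1, 1, 0); (2, 3, 0, 0, 0))


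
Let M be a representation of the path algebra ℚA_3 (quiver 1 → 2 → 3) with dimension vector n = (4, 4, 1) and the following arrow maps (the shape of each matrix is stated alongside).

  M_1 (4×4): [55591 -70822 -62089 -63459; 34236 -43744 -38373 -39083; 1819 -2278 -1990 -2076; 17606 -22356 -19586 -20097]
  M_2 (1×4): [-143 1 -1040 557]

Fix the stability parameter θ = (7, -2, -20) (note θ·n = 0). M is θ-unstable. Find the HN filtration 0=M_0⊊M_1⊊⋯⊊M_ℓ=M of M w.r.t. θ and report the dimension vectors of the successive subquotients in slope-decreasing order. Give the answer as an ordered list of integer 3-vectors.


Via rank(M_{q-1}∘⋯∘M_p): M ≅ I[1,1], I[1,2]^2, I[1,3], I[2,2].
μ_θ-semistable layers: μ^(1)=7; μ^(2)=5/2; μ^(3)=-2; μ^(4)=-5

((1, 0, 0); (2, 2, 0); (0, 1, 0); (1, 1, 1))


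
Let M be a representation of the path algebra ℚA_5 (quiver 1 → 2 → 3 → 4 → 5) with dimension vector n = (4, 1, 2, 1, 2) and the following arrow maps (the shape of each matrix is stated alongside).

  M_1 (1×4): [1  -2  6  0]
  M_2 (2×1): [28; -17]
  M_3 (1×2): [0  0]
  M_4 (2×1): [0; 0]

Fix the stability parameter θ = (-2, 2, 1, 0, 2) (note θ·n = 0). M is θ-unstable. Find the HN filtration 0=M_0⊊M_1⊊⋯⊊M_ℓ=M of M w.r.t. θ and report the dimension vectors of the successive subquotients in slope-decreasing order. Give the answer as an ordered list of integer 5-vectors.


Barcode: M ≅ I[1,1]^3, I[1,3], I[3,3], I[4,4], I[5,5]^2. HN layers by μ_θ (5 steps, strictly decreasing):
  μ^(1)=2; μ^(2)=3/2; μ^(3)=1; μ^(4)=0; μ^(5)=-2

((0, 0, 0, 0, 2); (0, 1, 1, 0, 0); (0, 0, 1, 0, 0); (0, 0, 0, 1, 0); (4, 0, 0, 0, 0))


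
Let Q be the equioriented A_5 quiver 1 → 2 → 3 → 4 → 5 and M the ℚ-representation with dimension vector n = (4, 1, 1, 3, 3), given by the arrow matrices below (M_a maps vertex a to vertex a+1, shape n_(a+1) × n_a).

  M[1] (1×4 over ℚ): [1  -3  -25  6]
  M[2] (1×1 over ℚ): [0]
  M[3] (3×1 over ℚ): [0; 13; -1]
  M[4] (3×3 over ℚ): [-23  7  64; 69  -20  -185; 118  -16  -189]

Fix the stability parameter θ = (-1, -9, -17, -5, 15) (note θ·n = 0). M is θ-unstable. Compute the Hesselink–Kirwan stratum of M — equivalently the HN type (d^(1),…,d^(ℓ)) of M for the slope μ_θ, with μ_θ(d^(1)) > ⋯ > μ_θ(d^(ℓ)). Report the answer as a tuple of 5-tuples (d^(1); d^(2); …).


Interval decomposition of M: I[1,1]^3, I[1,2], I[3,5], I[4,5]^2.
HN type (ℓ=4): μ^(1)=15; μ^(2)=-1; μ^(3)=-5; μ^(4)=-17

((0, 0, 0, 0, 3); (3, 0, 0, 0, 0); (1, 1, 0, 3, 0); (0, 0, 1, 0, 0))


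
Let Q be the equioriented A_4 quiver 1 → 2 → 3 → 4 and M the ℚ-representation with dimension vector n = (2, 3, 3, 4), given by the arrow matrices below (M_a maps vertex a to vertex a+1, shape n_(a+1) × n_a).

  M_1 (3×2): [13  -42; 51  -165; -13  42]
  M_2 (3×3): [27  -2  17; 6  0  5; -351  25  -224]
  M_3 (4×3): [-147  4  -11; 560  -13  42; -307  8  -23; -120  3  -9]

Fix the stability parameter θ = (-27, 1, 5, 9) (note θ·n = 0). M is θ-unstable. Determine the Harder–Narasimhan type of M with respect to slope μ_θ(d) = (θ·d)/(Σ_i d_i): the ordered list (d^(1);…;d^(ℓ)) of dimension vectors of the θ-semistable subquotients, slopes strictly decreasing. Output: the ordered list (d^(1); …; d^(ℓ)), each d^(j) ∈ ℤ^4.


Via rank(M_{q-1}∘⋯∘M_p): M ≅ I[1,4]^2, I[2,4], I[4,4].
μ_θ-semistable layers: μ^(1)=9; μ^(2)=5; μ^(3)=1; μ^(4)=-27

((0, 0, 0, 4); (0, 0, 3, 0); (0, 3, 0, 0); (2, 0, 0, 0))


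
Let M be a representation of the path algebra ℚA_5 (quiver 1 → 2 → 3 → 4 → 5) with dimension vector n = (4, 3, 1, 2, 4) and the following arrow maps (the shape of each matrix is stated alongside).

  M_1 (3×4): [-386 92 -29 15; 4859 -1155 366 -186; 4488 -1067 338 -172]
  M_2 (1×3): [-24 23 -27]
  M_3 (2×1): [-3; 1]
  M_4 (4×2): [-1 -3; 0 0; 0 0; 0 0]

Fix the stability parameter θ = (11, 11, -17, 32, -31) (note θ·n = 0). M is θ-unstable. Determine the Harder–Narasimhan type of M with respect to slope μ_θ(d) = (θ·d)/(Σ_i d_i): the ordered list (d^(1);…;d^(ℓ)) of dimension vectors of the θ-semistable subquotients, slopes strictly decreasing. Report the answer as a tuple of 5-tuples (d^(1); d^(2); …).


Interval decomposition of M: I[1,1], I[1,2]^2, I[1,4], I[4,5], I[5,5]^3.
HN type (ℓ=5): μ^(1)=32; μ^(2)=11; μ^(3)=5/3; μ^(4)=1/2; μ^(5)=-31

((0, 0, 0, 1, 0); (3, 2, 0, 0, 0); (1, 1, 1, 0, 0); (0, 0, 0, 1, 1); (0, 0, 0, 0, 3))


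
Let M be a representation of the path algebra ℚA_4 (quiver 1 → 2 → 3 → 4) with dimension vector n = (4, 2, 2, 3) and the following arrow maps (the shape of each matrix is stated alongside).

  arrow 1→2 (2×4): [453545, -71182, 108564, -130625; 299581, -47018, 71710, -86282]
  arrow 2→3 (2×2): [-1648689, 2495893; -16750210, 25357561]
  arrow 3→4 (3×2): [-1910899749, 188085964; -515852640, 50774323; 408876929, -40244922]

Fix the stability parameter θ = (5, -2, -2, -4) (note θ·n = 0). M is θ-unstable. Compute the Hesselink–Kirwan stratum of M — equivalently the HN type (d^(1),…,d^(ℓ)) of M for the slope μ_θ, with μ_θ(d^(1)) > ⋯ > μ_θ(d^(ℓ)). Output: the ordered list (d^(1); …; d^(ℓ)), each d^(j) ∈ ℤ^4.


Interval decomposition of M: I[1,1]^2, I[1,4]^2, I[4,4].
HN type (ℓ=3): μ^(1)=5; μ^(2)=-3/4; μ^(3)=-4

((2, 0, 0, 0); (2, 2, 2, 2); (0, 0, 0, 1))


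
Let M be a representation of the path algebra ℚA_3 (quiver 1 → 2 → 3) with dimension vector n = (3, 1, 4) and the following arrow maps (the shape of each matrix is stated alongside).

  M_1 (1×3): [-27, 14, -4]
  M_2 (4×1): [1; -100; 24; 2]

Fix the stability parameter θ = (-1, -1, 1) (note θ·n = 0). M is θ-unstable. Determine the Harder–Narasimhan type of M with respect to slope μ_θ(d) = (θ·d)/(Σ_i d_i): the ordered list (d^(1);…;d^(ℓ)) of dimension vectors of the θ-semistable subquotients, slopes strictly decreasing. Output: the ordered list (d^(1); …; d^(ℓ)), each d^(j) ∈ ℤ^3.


Via rank(M_{q-1}∘⋯∘M_p): M ≅ I[1,1]^2, I[1,3], I[3,3]^3.
μ_θ-semistable layers: μ^(1)=1; μ^(2)=-1

((0, 0, 4); (3, 1, 0))
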